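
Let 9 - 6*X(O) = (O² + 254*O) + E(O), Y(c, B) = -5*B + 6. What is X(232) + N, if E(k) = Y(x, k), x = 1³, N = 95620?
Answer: 462131/6 ≈ 77022.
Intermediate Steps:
x = 1
Y(c, B) = 6 - 5*B
E(k) = 6 - 5*k
X(O) = ½ - 83*O/2 - O²/6 (X(O) = 3/2 - ((O² + 254*O) + (6 - 5*O))/6 = 3/2 - (6 + O² + 249*O)/6 = 3/2 + (-1 - 83*O/2 - O²/6) = ½ - 83*O/2 - O²/6)
X(232) + N = (½ - 83/2*232 - ⅙*232²) + 95620 = (½ - 9628 - ⅙*53824) + 95620 = (½ - 9628 - 26912/3) + 95620 = -111589/6 + 95620 = 462131/6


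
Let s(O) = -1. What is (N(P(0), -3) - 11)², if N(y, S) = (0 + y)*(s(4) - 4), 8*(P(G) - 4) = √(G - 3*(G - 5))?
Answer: 61879/64 + 155*√15/4 ≈ 1116.9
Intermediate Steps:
P(G) = 4 + √(15 - 2*G)/8 (P(G) = 4 + √(G - 3*(G - 5))/8 = 4 + √(G - 3*(-5 + G))/8 = 4 + √(G + (15 - 3*G))/8 = 4 + √(15 - 2*G)/8)
N(y, S) = -5*y (N(y, S) = (0 + y)*(-1 - 4) = y*(-5) = -5*y)
(N(P(0), -3) - 11)² = (-5*(4 + √(15 - 2*0)/8) - 11)² = (-5*(4 + √(15 + 0)/8) - 11)² = (-5*(4 + √15/8) - 11)² = ((-20 - 5*√15/8) - 11)² = (-31 - 5*√15/8)²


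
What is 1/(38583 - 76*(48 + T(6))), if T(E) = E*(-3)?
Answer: 1/36303 ≈ 2.7546e-5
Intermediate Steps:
T(E) = -3*E
1/(38583 - 76*(48 + T(6))) = 1/(38583 - 76*(48 - 3*6)) = 1/(38583 - 76*(48 - 18)) = 1/(38583 - 76*30) = 1/(38583 - 2280) = 1/36303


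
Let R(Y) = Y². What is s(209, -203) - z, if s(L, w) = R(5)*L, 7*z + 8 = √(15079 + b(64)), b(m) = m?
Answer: 36583/7 - √15143/7 ≈ 5208.6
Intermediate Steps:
z = -8/7 + √15143/7 (z = -8/7 + √(15079 + 64)/7 = -8/7 + √15143/7 ≈ 16.437)
s(L, w) = 25*L (s(L, w) = 5²*L = 25*L)
s(209, -203) - z = 25*209 - (-8/7 + √15143/7) = 5225 + (8/7 - √15143/7) = 36583/7 - √15143/7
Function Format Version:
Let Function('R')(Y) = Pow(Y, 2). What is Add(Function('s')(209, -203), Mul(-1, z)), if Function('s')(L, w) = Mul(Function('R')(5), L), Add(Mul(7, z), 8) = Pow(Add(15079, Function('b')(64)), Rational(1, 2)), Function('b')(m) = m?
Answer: Add(Rational(36583, 7), Mul(Rational(-1, 7), Pow(15143, Rational(1, 2)))) ≈ 5208.6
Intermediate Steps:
z = Add(Rational(-8, 7), Mul(Rational(1, 7), Pow(15143, Rational(1, 2)))) (z = Add(Rational(-8, 7), Mul(Rational(1, 7), Pow(Add(15079, 64), Rational(1, 2)))) = Add(Rational(-8, 7), Mul(Rational(1, 7), Pow(15143, Rational(1, 2)))) ≈ 16.437)
Function('s')(L, w) = Mul(25, L) (Function('s')(L, w) = Mul(Pow(5, 2), L) = Mul(25, L))
Add(Function('s')(209, -203), Mul(-1, z)) = Add(Mul(25, 209), Mul(-1, Add(Rational(-8, 7), Mul(Rational(1, 7), Pow(15143, Rational(1, 2)))))) = Add(5225, Add(Rational(8, 7), Mul(Rational(-1, 7), Pow(15143, Rational(1, 2))))) = Add(Rational(36583, 7), Mul(Rational(-1, 7), Pow(15143, Rational(1, 2))))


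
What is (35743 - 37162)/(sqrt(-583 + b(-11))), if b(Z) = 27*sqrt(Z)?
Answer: -1419/sqrt(-583 + 27*I*sqrt(11)) ≈ -4.4481 + 58.258*I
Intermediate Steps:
(35743 - 37162)/(sqrt(-583 + b(-11))) = (35743 - 37162)/(sqrt(-583 + 27*sqrt(-11))) = -1419/sqrt(-583 + 27*(I*sqrt(11))) = -1419/sqrt(-583 + 27*I*sqrt(11))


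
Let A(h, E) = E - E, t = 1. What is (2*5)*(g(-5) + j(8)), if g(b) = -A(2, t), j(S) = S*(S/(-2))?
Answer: -320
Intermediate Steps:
A(h, E) = 0
j(S) = -S²/2 (j(S) = S*(S*(-½)) = S*(-S/2) = -S²/2)
g(b) = 0 (g(b) = -1*0 = 0)
(2*5)*(g(-5) + j(8)) = (2*5)*(0 - ½*8²) = 10*(0 - ½*64) = 10*(0 - 32) = 10*(-32) = -320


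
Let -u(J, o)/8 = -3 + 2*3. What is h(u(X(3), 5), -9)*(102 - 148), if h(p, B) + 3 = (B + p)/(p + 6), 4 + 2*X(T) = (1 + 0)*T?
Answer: 161/3 ≈ 53.667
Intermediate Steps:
X(T) = -2 + T/2 (X(T) = -2 + ((1 + 0)*T)/2 = -2 + (1*T)/2 = -2 + T/2)
u(J, o) = -24 (u(J, o) = -8*(-3 + 2*3) = -8*(-3 + 6) = -8*3 = -24)
h(p, B) = -3 + (B + p)/(6 + p) (h(p, B) = -3 + (B + p)/(p + 6) = -3 + (B + p)/(6 + p))
h(u(X(3), 5), -9)*(102 - 148) = ((-18 - 9 - 2*(-24))/(6 - 24))*(102 - 148) = ((-18 - 9 + 48)/(-18))*(-46) = -1/18*21*(-46) = -7/6*(-46) = 161/3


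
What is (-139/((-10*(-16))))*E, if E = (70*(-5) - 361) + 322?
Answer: 54071/160 ≈ 337.94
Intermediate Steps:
E = -389 (E = (-350 - 361) + 322 = -711 + 322 = -389)
(-139/((-10*(-16))))*E = -139/((-10*(-16)))*(-389) = -139/160*(-389) = 54071/160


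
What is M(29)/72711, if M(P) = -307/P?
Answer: -307/2108619 ≈ -0.00014559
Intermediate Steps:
M(29)/72711 = -307/29/72711 = -307*1/29*(1/72711) = -307/29*1/72711 = -307/2108619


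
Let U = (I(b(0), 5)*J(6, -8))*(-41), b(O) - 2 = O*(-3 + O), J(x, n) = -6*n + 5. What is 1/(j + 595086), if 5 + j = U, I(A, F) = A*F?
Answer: 1/573351 ≈ 1.7441e-6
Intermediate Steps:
J(x, n) = 5 - 6*n
b(O) = 2 + O*(-3 + O)
U = -21730 (U = (((2 + 0² - 3*0)*5)*(5 - 6*(-8)))*(-41) = (((2 + 0 + 0)*5)*(5 + 48))*(-41) = ((2*5)*53)*(-41) = (10*53)*(-41) = 530*(-41) = -21730)
j = -21735 (j = -5 - 21730 = -21735)
1/(j + 595086) = 1/(-21735 + 595086) = 1/573351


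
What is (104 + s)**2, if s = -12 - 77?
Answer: 225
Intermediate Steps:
s = -89
(104 + s)**2 = (104 - 89)**2 = 15**2 = 225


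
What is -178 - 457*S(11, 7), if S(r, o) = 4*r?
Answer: -20286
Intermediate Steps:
-178 - 457*S(11, 7) = -178 - 1828*11 = -178 - 457*44 = -178 - 20108 = -20286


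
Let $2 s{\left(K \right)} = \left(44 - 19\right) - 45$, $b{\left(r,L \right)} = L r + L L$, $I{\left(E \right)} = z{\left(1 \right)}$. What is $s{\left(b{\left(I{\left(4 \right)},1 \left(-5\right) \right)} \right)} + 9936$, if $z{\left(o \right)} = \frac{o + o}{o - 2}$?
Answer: $9926$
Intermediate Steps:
$z{\left(o \right)} = \frac{2 o}{-2 + o}$
$I{\left(E \right)} = -2$ ($I{\left(E \right)} = 2 \cdot 1 \frac{1}{-2 + 1} = 2 \cdot 1 \frac{1}{-1} = 2 \cdot 1 \left(-1\right) = -2$)
$b{\left(r,L \right)} = L^{2} + L r$ ($b{\left(r,L \right)} = L r + L^{2} = L^{2} + L r$)
$s{\left(K \right)} = -10$ ($s{\left(K \right)} = \frac{\left(44 - 19\right) - 45}{2} = \frac{25 - 45}{2} = \frac{1}{2} \left(-20\right) = -10$)
$s{\left(b{\left(I{\left(4 \right)},1 \left(-5\right) \right)} \right)} + 9936 = -10 + 9936 = 9926$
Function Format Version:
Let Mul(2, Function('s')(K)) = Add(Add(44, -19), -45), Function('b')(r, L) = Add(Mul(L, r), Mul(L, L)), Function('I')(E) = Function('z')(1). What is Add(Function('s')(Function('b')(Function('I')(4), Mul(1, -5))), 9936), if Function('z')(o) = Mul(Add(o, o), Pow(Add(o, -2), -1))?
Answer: 9926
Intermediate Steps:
Function('z')(o) = Mul(2, o, Pow(Add(-2, o), -1)) (Function('z')(o) = Mul(Mul(2, o), Pow(Add(-2, o), -1)) = Mul(2, o, Pow(Add(-2, o), -1)))
Function('I')(E) = -2 (Function('I')(E) = Mul(2, 1, Pow(Add(-2, 1), -1)) = Mul(2, 1, Pow(-1, -1)) = Mul(2, 1, -1) = -2)
Function('b')(r, L) = Add(Pow(L, 2), Mul(L, r)) (Function('b')(r, L) = Add(Mul(L, r), Pow(L, 2)) = Add(Pow(L, 2), Mul(L, r)))
Function('s')(K) = -10 (Function('s')(K) = Mul(Rational(1, 2), Add(Add(44, -19), -45)) = Mul(Rational(1, 2), Add(25, -45)) = Mul(Rational(1, 2), -20) = -10)
Add(Function('s')(Function('b')(Function('I')(4), Mul(1, -5))), 9936) = Add(-10, 9936) = 9926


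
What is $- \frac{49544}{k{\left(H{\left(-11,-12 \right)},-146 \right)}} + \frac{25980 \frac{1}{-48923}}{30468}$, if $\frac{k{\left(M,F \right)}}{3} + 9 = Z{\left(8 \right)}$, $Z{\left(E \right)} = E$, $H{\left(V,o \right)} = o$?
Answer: $\frac{6154132576873}{372646491} \approx 16515.0$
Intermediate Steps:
$k{\left(M,F \right)} = -3$ ($k{\left(M,F \right)} = -27 + 3 \cdot 8 = -27 + 24 = -3$)
$- \frac{49544}{k{\left(H{\left(-11,-12 \right)},-146 \right)}} + \frac{25980 \frac{1}{-48923}}{30468} = - \frac{49544}{-3} + \frac{25980 \frac{1}{-48923}}{30468} = \left(-49544\right) \left(- \frac{1}{3}\right) + 25980 \left(- \frac{1}{48923}\right) \frac{1}{30468} = \frac{49544}{3} - \frac{2165}{124215497} = \frac{6154132576873}{372646491}$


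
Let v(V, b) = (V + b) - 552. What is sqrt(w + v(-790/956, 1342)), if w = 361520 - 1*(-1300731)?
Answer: sqrt(379978071034)/478 ≈ 1289.6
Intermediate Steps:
w = 1662251 (w = 361520 + 1300731 = 1662251)
v(V, b) = -552 + V + b
sqrt(w + v(-790/956, 1342)) = sqrt(1662251 + (-552 - 790/956 + 1342)) = sqrt(1662251 + (-552 - 790*1/956 + 1342)) = sqrt(1662251 + (-552 - 395/478 + 1342)) = sqrt(1662251 + 377225/478) = sqrt(794933203/478) = sqrt(379978071034)/478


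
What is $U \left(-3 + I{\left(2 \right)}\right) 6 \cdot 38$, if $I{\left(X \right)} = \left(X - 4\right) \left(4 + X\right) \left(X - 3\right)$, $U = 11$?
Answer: $22572$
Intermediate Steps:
$I{\left(X \right)} = \left(-4 + X\right) \left(-3 + X\right) \left(4 + X\right)$ ($I{\left(X \right)} = \left(-4 + X\right) \left(4 + X\right) \left(-3 + X\right) = \left(-4 + X\right) \left(-3 + X\right) \left(4 + X\right)$)
$U \left(-3 + I{\left(2 \right)}\right) 6 \cdot 38 = 11 \left(-3 + \left(48 + 2^{3} - 32 - 3 \cdot 2^{2}\right)\right) 6 \cdot 38 = 11 \left(-3 + \left(48 + 8 - 32 - 12\right)\right) 6 \cdot 38 = 11 \left(-3 + 12\right) 6 \cdot 38 = 11 \cdot 9 \cdot 6 \cdot 38 = 11 \cdot 54 \cdot 38 = 594 \cdot 38 = 22572$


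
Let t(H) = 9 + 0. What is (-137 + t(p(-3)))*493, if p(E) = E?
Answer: -63104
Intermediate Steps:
t(H) = 9
(-137 + t(p(-3)))*493 = (-137 + 9)*493 = -128*493 = -63104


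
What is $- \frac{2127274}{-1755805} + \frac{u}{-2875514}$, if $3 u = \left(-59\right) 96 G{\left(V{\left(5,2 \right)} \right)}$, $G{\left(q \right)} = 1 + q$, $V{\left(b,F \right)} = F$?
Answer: $\frac{3063475524178}{2524420929385} \approx 1.2135$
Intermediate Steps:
$u = -5664$ ($u = \frac{\left(-59\right) 96 \left(1 + 2\right)}{3} = \frac{\left(-5664\right) 3}{3} = \frac{1}{3} \left(-16992\right) = -5664$)
$- \frac{2127274}{-1755805} + \frac{u}{-2875514} = - \frac{2127274}{-1755805} - \frac{5664}{-2875514} = \left(-2127274\right) \left(- \frac{1}{1755805}\right) - - \frac{2832}{1437757} = \frac{2127274}{1755805} + \frac{2832}{1437757} = \frac{3063475524178}{2524420929385}$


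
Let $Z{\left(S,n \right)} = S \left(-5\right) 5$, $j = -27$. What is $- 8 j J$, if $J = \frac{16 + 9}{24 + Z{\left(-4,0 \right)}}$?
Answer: $\frac{1350}{31} \approx 43.548$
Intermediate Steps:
$Z{\left(S,n \right)} = - 25 S$ ($Z{\left(S,n \right)} = - 5 S 5 = - 25 S$)
$J = \frac{25}{124}$ ($J = \frac{16 + 9}{24 - -100} = \frac{25}{24 + 100} = \frac{25}{124} \approx 0.20161$)
$- 8 j J = \left(-8\right) \left(-27\right) \frac{25}{124} = 216 \cdot \frac{25}{124} = \frac{1350}{31}$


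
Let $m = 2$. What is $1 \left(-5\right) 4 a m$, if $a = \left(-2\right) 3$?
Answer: $240$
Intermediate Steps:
$a = -6$
$1 \left(-5\right) 4 a m = 1 \left(-5\right) 4 \left(-6\right) 2 = \left(-5\right) 4 \left(-6\right) 2 = \left(-20\right) \left(-6\right) 2 = 120 \cdot 2 = 240$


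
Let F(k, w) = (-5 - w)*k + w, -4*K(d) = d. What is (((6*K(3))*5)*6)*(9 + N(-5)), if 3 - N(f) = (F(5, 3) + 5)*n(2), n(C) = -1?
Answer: 2700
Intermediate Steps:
K(d) = -d/4
F(k, w) = w + k*(-5 - w) (F(k, w) = k*(-5 - w) + w = w + k*(-5 - w))
N(f) = -29 (N(f) = 3 - ((3 - 5*5 - 1*5*3) + 5)*(-1) = 3 - ((3 - 25 - 15) + 5)*(-1) = 3 - (-37 + 5)*(-1) = 3 - (-32)*(-1) = 3 - 1*32 = 3 - 32 = -29)
(((6*K(3))*5)*6)*(9 + N(-5)) = (((6*(-¼*3))*5)*6)*(9 - 29) = (((6*(-¾))*5)*6)*(-20) = (-9/2*5*6)*(-20) = -45/2*6*(-20) = -135*(-20) = 2700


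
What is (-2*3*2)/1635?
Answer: -4/545 ≈ -0.0073394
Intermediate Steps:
(-2*3*2)/1635 = -6*2*(1/1635) = -12*1/1635 = -4/545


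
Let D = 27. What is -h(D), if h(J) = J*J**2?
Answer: -19683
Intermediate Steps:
h(J) = J**3
-h(D) = -1*27**3 = -1*19683 = -19683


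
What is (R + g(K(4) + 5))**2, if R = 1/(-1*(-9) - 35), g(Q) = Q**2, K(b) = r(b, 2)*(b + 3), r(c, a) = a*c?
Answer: 9359595025/676 ≈ 1.3846e+7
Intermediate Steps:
K(b) = 2*b*(3 + b) (K(b) = (2*b)*(b + 3) = (2*b)*(3 + b) = 2*b*(3 + b))
R = -1/26 (R = 1/(9 - 35) = 1/(-26) = -1/26 ≈ -0.038462)
(R + g(K(4) + 5))**2 = (-1/26 + (2*4*(3 + 4) + 5)**2)**2 = (-1/26 + (2*4*7 + 5)**2)**2 = (-1/26 + (56 + 5)**2)**2 = (-1/26 + 61**2)**2 = (-1/26 + 3721)**2 = (96745/26)**2 = 9359595025/676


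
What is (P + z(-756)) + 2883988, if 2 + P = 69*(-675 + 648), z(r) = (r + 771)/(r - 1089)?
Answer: 354501128/123 ≈ 2.8821e+6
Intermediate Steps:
z(r) = (771 + r)/(-1089 + r)
P = -1865 (P = -2 + 69*(-675 + 648) = -2 + 69*(-27) = -2 - 1863 = -1865)
(P + z(-756)) + 2883988 = (-1865 + (771 - 756)/(-1089 - 756)) + 2883988 = (-1865 + 15/(-1845)) + 2883988 = (-1865 - 1/1845*15) + 2883988 = (-1865 - 1/123) + 2883988 = -229396/123 + 2883988 = 354501128/123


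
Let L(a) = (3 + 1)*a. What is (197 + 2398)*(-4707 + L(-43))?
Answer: -12661005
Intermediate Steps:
L(a) = 4*a
(197 + 2398)*(-4707 + L(-43)) = (197 + 2398)*(-4707 + 4*(-43)) = 2595*(-4707 - 172) = 2595*(-4879) = -12661005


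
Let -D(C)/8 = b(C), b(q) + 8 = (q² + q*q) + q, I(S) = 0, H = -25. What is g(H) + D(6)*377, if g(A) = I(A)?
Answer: -211120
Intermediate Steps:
g(A) = 0
b(q) = -8 + q + 2*q² (b(q) = -8 + ((q² + q*q) + q) = -8 + ((q² + q²) + q) = -8 + (2*q² + q) = -8 + (q + 2*q²) = -8 + q + 2*q²)
D(C) = 64 - 16*C² - 8*C (D(C) = -8*(-8 + C + 2*C²) = 64 - 16*C² - 8*C)
g(H) + D(6)*377 = 0 + (64 - 16*6² - 8*6)*377 = 0 + (64 - 16*36 - 48)*377 = 0 + (64 - 576 - 48)*377 = 0 - 560*377 = 0 - 211120 = -211120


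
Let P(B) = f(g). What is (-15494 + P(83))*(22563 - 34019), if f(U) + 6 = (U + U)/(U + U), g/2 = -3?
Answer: 177556544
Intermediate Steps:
g = -6 (g = 2*(-3) = -6)
f(U) = -5 (f(U) = -6 + (U + U)/(U + U) = -6 + (2*U)/((2*U)) = -6 + (2*U)*(1/(2*U)) = -6 + 1 = -5)
P(B) = -5
(-15494 + P(83))*(22563 - 34019) = (-15494 - 5)*(22563 - 34019) = -15499*(-11456) = 177556544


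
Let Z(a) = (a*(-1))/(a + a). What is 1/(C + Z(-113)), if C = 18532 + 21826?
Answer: 2/80715 ≈ 2.4779e-5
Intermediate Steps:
Z(a) = -½ (Z(a) = (-a)/((2*a)) = (-a)*(1/(2*a)) = -½)
C = 40358
1/(C + Z(-113)) = 1/(40358 - ½) = 1/(80715/2) = 2/80715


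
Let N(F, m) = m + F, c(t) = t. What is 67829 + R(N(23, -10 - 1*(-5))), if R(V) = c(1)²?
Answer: 67830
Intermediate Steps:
N(F, m) = F + m
R(V) = 1 (R(V) = 1² = 1)
67829 + R(N(23, -10 - 1*(-5))) = 67829 + 1 = 67830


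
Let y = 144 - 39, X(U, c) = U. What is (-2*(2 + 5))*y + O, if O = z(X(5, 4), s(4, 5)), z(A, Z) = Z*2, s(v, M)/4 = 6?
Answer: -1422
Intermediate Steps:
s(v, M) = 24 (s(v, M) = 4*6 = 24)
y = 105
z(A, Z) = 2*Z
O = 48 (O = 2*24 = 48)
(-2*(2 + 5))*y + O = -2*(2 + 5)*105 + 48 = -2*7*105 + 48 = -14*105 + 48 = -1470 + 48 = -1422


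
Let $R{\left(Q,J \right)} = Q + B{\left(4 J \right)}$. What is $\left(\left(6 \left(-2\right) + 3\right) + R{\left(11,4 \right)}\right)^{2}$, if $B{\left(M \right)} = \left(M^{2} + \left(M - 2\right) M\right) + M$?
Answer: $248004$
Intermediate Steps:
$B{\left(M \right)} = M + M^{2} + M \left(-2 + M\right)$ ($B{\left(M \right)} = \left(M^{2} + \left(M - 2\right) M\right) + M = \left(M^{2} + \left(-2 + M\right) M\right) + M = \left(M^{2} + M \left(-2 + M\right)\right) + M = M + M^{2} + M \left(-2 + M\right)$)
$R{\left(Q,J \right)} = Q + 4 J \left(-1 + 8 J\right)$ ($R{\left(Q,J \right)} = Q + 4 J \left(-1 + 2 \cdot 4 J\right) = Q + 4 J \left(-1 + 8 J\right)$)
$\left(\left(6 \left(-2\right) + 3\right) + R{\left(11,4 \right)}\right)^{2} = \left(\left(6 \left(-2\right) + 3\right) + \left(11 + 4 \cdot 4 \left(-1 + 8 \cdot 4\right)\right)\right)^{2} = \left(\left(-12 + 3\right) + \left(11 + 4 \cdot 4 \left(-1 + 32\right)\right)\right)^{2} = \left(-9 + \left(11 + 4 \cdot 4 \cdot 31\right)\right)^{2} = \left(-9 + \left(11 + 496\right)\right)^{2} = \left(-9 + 507\right)^{2} = 498^{2} = 248004$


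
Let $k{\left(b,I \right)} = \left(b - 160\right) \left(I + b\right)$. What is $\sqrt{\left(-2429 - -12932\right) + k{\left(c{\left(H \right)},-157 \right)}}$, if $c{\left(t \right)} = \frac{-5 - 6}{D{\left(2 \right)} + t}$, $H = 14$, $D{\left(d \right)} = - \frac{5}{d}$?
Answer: $\frac{3 \sqrt{2111717}}{23} \approx 189.54$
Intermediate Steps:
$c{\left(t \right)} = - \frac{11}{- \frac{5}{2} + t}$ ($c{\left(t \right)} = \frac{-5 - 6}{- \frac{5}{2} + t} = - \frac{11}{\left(-5\right) \frac{1}{2} + t} = - \frac{11}{- \frac{5}{2} + t}$)
$k{\left(b,I \right)} = \left(-160 + b\right) \left(I + b\right)$
$\sqrt{\left(-2429 - -12932\right) + k{\left(c{\left(H \right)},-157 \right)}} = \sqrt{\left(-2429 - -12932\right) - \left(-25120 - \frac{484}{\left(-5 + 2 \cdot 14\right)^{2}} + 317 \left(-22\right) \frac{1}{-5 + 2 \cdot 14}\right)} = \sqrt{\left(-2429 + 12932\right) + \left(\left(- \frac{22}{-5 + 28}\right)^{2} + 25120 - 160 \left(- \frac{22}{-5 + 28}\right) - 157 \left(- \frac{22}{-5 + 28}\right)\right)} = \sqrt{10503 + \left(\left(- \frac{22}{23}\right)^{2} + 25120 - 160 \left(- \frac{22}{23}\right) - 157 \left(- \frac{22}{23}\right)\right)} = \sqrt{10503 + \left(\left(\left(-22\right) \frac{1}{23}\right)^{2} + 25120 - 160 \left(\left(-22\right) \frac{1}{23}\right) - 157 \left(\left(-22\right) \frac{1}{23}\right)\right)} = \sqrt{10503 + \left(\left(- \frac{22}{23}\right)^{2} + 25120 - - \frac{3520}{23} - - \frac{3454}{23}\right)} = \sqrt{10503 + \left(\frac{484}{529} + 25120 + \frac{3520}{23} + \frac{3454}{23}\right)} = \sqrt{10503 + \frac{13449366}{529}} = \sqrt{\frac{19005453}{529}} = \frac{3 \sqrt{2111717}}{23}$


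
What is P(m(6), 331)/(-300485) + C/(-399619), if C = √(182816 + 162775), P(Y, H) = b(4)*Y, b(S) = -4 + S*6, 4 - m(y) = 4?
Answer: -3*√38399/399619 ≈ -0.0014711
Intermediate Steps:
m(y) = 0 (m(y) = 4 - 1*4 = 4 - 4 = 0)
b(S) = -4 + 6*S
P(Y, H) = 20*Y (P(Y, H) = (-4 + 6*4)*Y = (-4 + 24)*Y = 20*Y)
C = 3*√38399 (C = √345591 = 3*√38399 ≈ 587.87)
P(m(6), 331)/(-300485) + C/(-399619) = (20*0)/(-300485) + (3*√38399)/(-399619) = 0*(-1/300485) + (3*√38399)*(-1/399619) = 0 - 3*√38399/399619 = -3*√38399/399619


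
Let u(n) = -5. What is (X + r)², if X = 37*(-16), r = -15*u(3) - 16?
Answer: 284089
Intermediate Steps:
r = 59 (r = -15*(-5) - 16 = 75 - 16 = 59)
X = -592
(X + r)² = (-592 + 59)² = (-533)² = 284089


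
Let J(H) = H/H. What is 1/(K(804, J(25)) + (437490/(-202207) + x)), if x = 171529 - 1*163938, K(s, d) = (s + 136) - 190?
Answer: 202207/1686171097 ≈ 0.00011992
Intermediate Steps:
J(H) = 1
K(s, d) = -54 + s (K(s, d) = (136 + s) - 190 = -54 + s)
x = 7591 (x = 171529 - 163938 = 7591)
1/(K(804, J(25)) + (437490/(-202207) + x)) = 1/((-54 + 804) + (437490/(-202207) + 7591)) = 1/(750 + (437490*(-1/202207) + 7591)) = 1/(750 + (-437490/202207 + 7591)) = 1/(750 + 1534515847/202207) = 1/(1686171097/202207) = 202207/1686171097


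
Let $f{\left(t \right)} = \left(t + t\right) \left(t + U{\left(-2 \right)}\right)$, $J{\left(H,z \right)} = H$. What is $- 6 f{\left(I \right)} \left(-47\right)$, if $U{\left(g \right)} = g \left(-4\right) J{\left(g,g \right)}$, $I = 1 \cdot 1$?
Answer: $-8460$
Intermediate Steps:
$I = 1$
$U{\left(g \right)} = - 4 g^{2}$ ($U{\left(g \right)} = g \left(-4\right) g = - 4 g g = - 4 g^{2}$)
$f{\left(t \right)} = 2 t \left(-16 + t\right)$ ($f{\left(t \right)} = \left(t + t\right) \left(t - 4 \left(-2\right)^{2}\right) = 2 t \left(t - 16\right) = 2 t \left(-16 + t\right)$)
$- 6 f{\left(I \right)} \left(-47\right) = - 6 \cdot 2 \cdot 1 \left(-16 + 1\right) \left(-47\right) = - 6 \cdot 2 \cdot 1 \left(-15\right) \left(-47\right) = \left(-6\right) \left(-30\right) \left(-47\right) = 180 \left(-47\right) = -8460$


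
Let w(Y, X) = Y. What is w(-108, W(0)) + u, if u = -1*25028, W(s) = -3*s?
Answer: -25136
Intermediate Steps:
u = -25028
w(-108, W(0)) + u = -108 - 25028 = -25136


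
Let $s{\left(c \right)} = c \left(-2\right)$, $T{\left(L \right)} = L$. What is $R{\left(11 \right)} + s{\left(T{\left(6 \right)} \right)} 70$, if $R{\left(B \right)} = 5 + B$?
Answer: $-824$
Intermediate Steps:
$s{\left(c \right)} = - 2 c$
$R{\left(11 \right)} + s{\left(T{\left(6 \right)} \right)} 70 = \left(5 + 11\right) + \left(-2\right) 6 \cdot 70 = 16 - 840 = -824$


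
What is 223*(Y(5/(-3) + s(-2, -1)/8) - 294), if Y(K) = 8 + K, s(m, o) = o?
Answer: -1540261/24 ≈ -64178.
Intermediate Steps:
223*(Y(5/(-3) + s(-2, -1)/8) - 294) = 223*((8 + (5/(-3) - 1/8)) - 294) = 223*((8 + (5*(-⅓) - 1*⅛)) - 294) = 223*((8 + (-5/3 - ⅛)) - 294) = 223*((8 - 43/24) - 294) = 223*(149/24 - 294) = 223*(-6907/24) = -1540261/24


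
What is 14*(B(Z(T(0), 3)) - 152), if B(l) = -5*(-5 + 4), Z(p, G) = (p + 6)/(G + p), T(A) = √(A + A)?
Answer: -2058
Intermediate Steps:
T(A) = √2*√A (T(A) = √(2*A) = √2*√A)
Z(p, G) = (6 + p)/(G + p)
B(l) = 5 (B(l) = -5*(-1) = 5)
14*(B(Z(T(0), 3)) - 152) = 14*(5 - 152) = 14*(-147) = -2058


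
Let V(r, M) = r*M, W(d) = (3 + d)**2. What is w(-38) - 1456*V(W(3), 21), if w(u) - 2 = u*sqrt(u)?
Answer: -1100734 - 38*I*sqrt(38) ≈ -1.1007e+6 - 234.25*I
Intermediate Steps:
w(u) = 2 + u**(3/2) (w(u) = 2 + u*sqrt(u) = 2 + u**(3/2))
V(r, M) = M*r
w(-38) - 1456*V(W(3), 21) = (2 + (-38)**(3/2)) - 30576*(3 + 3)**2 = (2 - 38*I*sqrt(38)) - 30576*6**2 = (2 - 38*I*sqrt(38)) - 30576*36 = (2 - 38*I*sqrt(38)) - 1456*756 = (2 - 38*I*sqrt(38)) - 1100736 = -1100734 - 38*I*sqrt(38)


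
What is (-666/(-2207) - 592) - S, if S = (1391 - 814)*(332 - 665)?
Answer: 422749309/2207 ≈ 1.9155e+5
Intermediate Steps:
S = -192141 (S = 577*(-333) = -192141)
(-666/(-2207) - 592) - S = (-666/(-2207) - 592) - 1*(-192141) = (-666*(-1/2207) - 592) + 192141 = (666/2207 - 592) + 192141 = -1305878/2207 + 192141 = 422749309/2207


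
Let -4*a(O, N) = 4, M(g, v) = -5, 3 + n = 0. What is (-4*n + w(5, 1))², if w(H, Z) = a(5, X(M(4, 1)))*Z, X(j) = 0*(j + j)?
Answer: 121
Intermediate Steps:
n = -3 (n = -3 + 0 = -3)
X(j) = 0 (X(j) = 0*(2*j) = 0)
a(O, N) = -1 (a(O, N) = -¼*4 = -1)
w(H, Z) = -Z
(-4*n + w(5, 1))² = (-4*(-3) - 1*1)² = (12 - 1)² = 11² = 121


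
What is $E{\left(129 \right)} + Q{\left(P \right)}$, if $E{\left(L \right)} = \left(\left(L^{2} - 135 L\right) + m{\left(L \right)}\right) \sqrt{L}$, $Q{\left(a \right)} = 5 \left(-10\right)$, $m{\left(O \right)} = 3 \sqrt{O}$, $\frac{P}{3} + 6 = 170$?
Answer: $337 - 774 \sqrt{129} \approx -8454.0$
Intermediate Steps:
$P = 492$ ($P = -18 + 3 \cdot 170 = -18 + 510 = 492$)
$Q{\left(a \right)} = -50$
$E{\left(L \right)} = \sqrt{L} \left(L^{2} - 135 L + 3 \sqrt{L}\right)$ ($E{\left(L \right)} = \left(\left(L^{2} - 135 L\right) + 3 \sqrt{L}\right) \sqrt{L} = \left(L^{2} - 135 L + 3 \sqrt{L}\right) \sqrt{L} = \sqrt{L} \left(L^{2} - 135 L + 3 \sqrt{L}\right)$)
$E{\left(129 \right)} + Q{\left(P \right)} = \left(129^{\frac{5}{2}} - 135 \cdot 129^{\frac{3}{2}} + 3 \cdot 129\right) - 50 = \left(16641 \sqrt{129} - 135 \cdot 129 \sqrt{129} + 387\right) - 50 = \left(16641 \sqrt{129} - 17415 \sqrt{129} + 387\right) - 50 = \left(387 - 774 \sqrt{129}\right) - 50 = 337 - 774 \sqrt{129}$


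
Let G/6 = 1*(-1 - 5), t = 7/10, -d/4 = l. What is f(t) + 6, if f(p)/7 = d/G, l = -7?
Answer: 5/9 ≈ 0.55556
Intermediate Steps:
d = 28 (d = -4*(-7) = 28)
t = 7/10 (t = 7*(1/10) = 7/10 ≈ 0.70000)
G = -36 (G = 6*(1*(-1 - 5)) = 6*(1*(-6)) = 6*(-6) = -36)
f(p) = -49/9 (f(p) = 7*(28/(-36)) = 7*(28*(-1/36)) = 7*(-7/9) = -49/9)
f(t) + 6 = -49/9 + 6 = 5/9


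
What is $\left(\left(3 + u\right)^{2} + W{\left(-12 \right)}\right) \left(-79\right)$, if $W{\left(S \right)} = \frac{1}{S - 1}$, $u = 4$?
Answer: $- \frac{50244}{13} \approx -3864.9$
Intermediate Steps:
$W{\left(S \right)} = \frac{1}{-1 + S}$
$\left(\left(3 + u\right)^{2} + W{\left(-12 \right)}\right) \left(-79\right) = \left(\left(3 + 4\right)^{2} + \frac{1}{-1 - 12}\right) \left(-79\right) = \left(7^{2} + \frac{1}{-13}\right) \left(-79\right) = \left(49 - \frac{1}{13}\right) \left(-79\right) = \frac{636}{13} \left(-79\right) = - \frac{50244}{13}$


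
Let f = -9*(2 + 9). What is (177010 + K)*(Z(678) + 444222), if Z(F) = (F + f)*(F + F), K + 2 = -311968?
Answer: -165912536160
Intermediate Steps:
f = -99 (f = -9*11 = -99)
K = -311970 (K = -2 - 311968 = -311970)
Z(F) = 2*F*(-99 + F) (Z(F) = (F - 99)*(F + F) = (-99 + F)*(2*F) = 2*F*(-99 + F))
(177010 + K)*(Z(678) + 444222) = (177010 - 311970)*(2*678*(-99 + 678) + 444222) = -134960*(2*678*579 + 444222) = -134960*(785124 + 444222) = -134960*1229346 = -165912536160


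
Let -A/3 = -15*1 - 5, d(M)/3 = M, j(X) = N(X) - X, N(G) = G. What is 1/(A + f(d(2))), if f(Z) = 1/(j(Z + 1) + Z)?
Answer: 6/361 ≈ 0.016620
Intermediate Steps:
j(X) = 0 (j(X) = X - X = 0)
d(M) = 3*M
f(Z) = 1/Z (f(Z) = 1/(0 + Z) = 1/Z)
A = 60 (A = -3*(-15*1 - 5) = -3*(-15 - 5) = -3*(-20) = 60)
1/(A + f(d(2))) = 1/(60 + 1/(3*2)) = 1/(60 + 1/6) = 1/(361/6) = 6/361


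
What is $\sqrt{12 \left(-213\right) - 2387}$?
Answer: $i \sqrt{4943} \approx 70.307 i$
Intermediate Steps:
$\sqrt{12 \left(-213\right) - 2387} = \sqrt{-2556 - 2387} = \sqrt{-4943} = i \sqrt{4943}$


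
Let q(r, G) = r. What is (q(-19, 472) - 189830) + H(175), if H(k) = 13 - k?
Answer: -190011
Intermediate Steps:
(q(-19, 472) - 189830) + H(175) = (-19 - 189830) + (13 - 1*175) = -189849 + (13 - 175) = -189849 - 162 = -190011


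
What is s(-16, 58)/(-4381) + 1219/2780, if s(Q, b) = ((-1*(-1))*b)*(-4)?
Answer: 5985399/12179180 ≈ 0.49145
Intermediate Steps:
s(Q, b) = -4*b (s(Q, b) = (1*b)*(-4) = b*(-4) = -4*b)
s(-16, 58)/(-4381) + 1219/2780 = -4*58/(-4381) + 1219/2780 = -232*(-1/4381) + 1219*(1/2780) = 232/4381 + 1219/2780 = 5985399/12179180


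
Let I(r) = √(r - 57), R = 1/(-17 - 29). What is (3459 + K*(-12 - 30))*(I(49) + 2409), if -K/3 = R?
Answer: 191501046/23 + 158988*I*√2/23 ≈ 8.3261e+6 + 9775.8*I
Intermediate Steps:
R = -1/46 (R = 1/(-46) = -1/46 ≈ -0.021739)
I(r) = √(-57 + r)
K = 3/46 (K = -3*(-1/46) = 3/46 ≈ 0.065217)
(3459 + K*(-12 - 30))*(I(49) + 2409) = (3459 + 3*(-12 - 30)/46)*(√(-57 + 49) + 2409) = (3459 + (3/46)*(-42))*(√(-8) + 2409) = (3459 - 63/23)*(2*I*√2 + 2409) = 79494*(2409 + 2*I*√2)/23 = 191501046/23 + 158988*I*√2/23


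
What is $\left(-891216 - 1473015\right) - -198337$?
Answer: $-2165894$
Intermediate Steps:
$\left(-891216 - 1473015\right) - -198337 = -2364231 + \left(-179637 + 377974\right) = -2364231 + 198337 = -2165894$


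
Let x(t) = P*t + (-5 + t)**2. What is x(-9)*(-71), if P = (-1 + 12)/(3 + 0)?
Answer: -11573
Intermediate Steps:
P = 11/3 ≈ 3.6667
x(t) = (-5 + t)**2 + 11*t/3 (x(t) = 11*t/3 + (-5 + t)**2 = (-5 + t)**2 + 11*t/3)
x(-9)*(-71) = (25 + (-9)**2 - 19/3*(-9))*(-71) = (25 + 81 + 57)*(-71) = 163*(-71) = -11573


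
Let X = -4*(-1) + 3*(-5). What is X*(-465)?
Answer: 5115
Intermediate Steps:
X = -11 (X = 4 - 15 = -11)
X*(-465) = -11*(-465) = 5115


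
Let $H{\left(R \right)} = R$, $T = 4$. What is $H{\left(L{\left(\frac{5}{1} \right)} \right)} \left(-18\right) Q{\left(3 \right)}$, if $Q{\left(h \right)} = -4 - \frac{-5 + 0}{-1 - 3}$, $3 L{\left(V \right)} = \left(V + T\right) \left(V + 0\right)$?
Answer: $\frac{2835}{2} \approx 1417.5$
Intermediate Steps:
$L{\left(V \right)} = \frac{V \left(4 + V\right)}{3}$ ($L{\left(V \right)} = \frac{\left(V + 4\right) \left(V + 0\right)}{3} = \frac{\left(4 + V\right) V}{3} = \frac{V \left(4 + V\right)}{3}$)
$Q{\left(h \right)} = - \frac{21}{4}$ ($Q{\left(h \right)} = -4 - - \frac{5}{-4} = -4 - \left(-5\right) \left(- \frac{1}{4}\right) = -4 - \frac{5}{4} = - \frac{21}{4}$)
$H{\left(L{\left(\frac{5}{1} \right)} \right)} \left(-18\right) Q{\left(3 \right)} = \frac{\frac{5}{1} \left(4 + \frac{5}{1}\right)}{3} \left(-18\right) \left(- \frac{21}{4}\right) = \frac{5 \cdot 1 \left(4 + 5 \cdot 1\right)}{3} \left(-18\right) \left(- \frac{21}{4}\right) = \frac{1}{3} \cdot 5 \left(4 + 5\right) \left(-18\right) \left(- \frac{21}{4}\right) = \frac{1}{3} \cdot 5 \cdot 9 \left(-18\right) \left(- \frac{21}{4}\right) = 15 \left(-18\right) \left(- \frac{21}{4}\right) = \left(-270\right) \left(- \frac{21}{4}\right) = \frac{2835}{2}$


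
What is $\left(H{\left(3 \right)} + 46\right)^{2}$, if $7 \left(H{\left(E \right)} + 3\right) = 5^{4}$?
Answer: $\frac{857476}{49} \approx 17500.0$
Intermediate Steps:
$H{\left(E \right)} = \frac{604}{7}$ ($H{\left(E \right)} = -3 + \frac{5^{4}}{7} = -3 + \frac{1}{7} \cdot 625 = -3 + \frac{625}{7} = \frac{604}{7}$)
$\left(H{\left(3 \right)} + 46\right)^{2} = \left(\frac{604}{7} + 46\right)^{2} = \left(\frac{926}{7}\right)^{2} = \frac{857476}{49}$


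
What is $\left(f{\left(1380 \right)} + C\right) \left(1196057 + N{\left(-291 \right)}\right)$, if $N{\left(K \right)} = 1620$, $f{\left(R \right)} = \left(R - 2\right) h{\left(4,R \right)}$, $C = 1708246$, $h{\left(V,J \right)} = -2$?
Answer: $2042626146730$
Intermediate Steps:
$f{\left(R \right)} = 4 - 2 R$ ($f{\left(R \right)} = \left(R - 2\right) \left(-2\right) = \left(-2 + R\right) \left(-2\right) = 4 - 2 R$)
$\left(f{\left(1380 \right)} + C\right) \left(1196057 + N{\left(-291 \right)}\right) = \left(\left(4 - 2760\right) + 1708246\right) \left(1196057 + 1620\right) = \left(\left(4 - 2760\right) + 1708246\right) 1197677 = \left(-2756 + 1708246\right) 1197677 = 1705490 \cdot 1197677 = 2042626146730$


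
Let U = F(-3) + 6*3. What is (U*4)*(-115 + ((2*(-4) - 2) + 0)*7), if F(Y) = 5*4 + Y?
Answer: -25900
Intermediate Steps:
F(Y) = 20 + Y
U = 35 (U = (20 - 3) + 6*3 = 17 + 18 = 35)
(U*4)*(-115 + ((2*(-4) - 2) + 0)*7) = (35*4)*(-115 + ((2*(-4) - 2) + 0)*7) = 140*(-115 + ((-8 - 2) + 0)*7) = 140*(-115 + (-10 + 0)*7) = 140*(-115 - 10*7) = 140*(-115 - 70) = 140*(-185) = -25900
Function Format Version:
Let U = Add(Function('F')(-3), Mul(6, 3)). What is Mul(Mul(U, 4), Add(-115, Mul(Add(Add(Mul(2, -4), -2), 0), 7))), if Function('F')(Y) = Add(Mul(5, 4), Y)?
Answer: -25900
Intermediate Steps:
Function('F')(Y) = Add(20, Y)
U = 35 (U = Add(Add(20, -3), Mul(6, 3)) = Add(17, 18) = 35)
Mul(Mul(U, 4), Add(-115, Mul(Add(Add(Mul(2, -4), -2), 0), 7))) = Mul(Mul(35, 4), Add(-115, Mul(Add(Add(Mul(2, -4), -2), 0), 7))) = Mul(140, Add(-115, Mul(Add(Add(-8, -2), 0), 7))) = Mul(140, Add(-115, Mul(Add(-10, 0), 7))) = Mul(140, Add(-115, Mul(-10, 7))) = Mul(140, Add(-115, -70)) = Mul(140, -185) = -25900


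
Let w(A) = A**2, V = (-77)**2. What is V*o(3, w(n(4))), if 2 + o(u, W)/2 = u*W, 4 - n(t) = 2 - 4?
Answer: 1256948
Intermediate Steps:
V = 5929
n(t) = 6 (n(t) = 4 - (2 - 4) = 4 - 1*(-2) = 4 + 2 = 6)
o(u, W) = -4 + 2*W*u (o(u, W) = -4 + 2*(u*W) = -4 + 2*(W*u) = -4 + 2*W*u)
V*o(3, w(n(4))) = 5929*(-4 + 2*6**2*3) = 5929*(-4 + 2*36*3) = 5929*(-4 + 216) = 5929*212 = 1256948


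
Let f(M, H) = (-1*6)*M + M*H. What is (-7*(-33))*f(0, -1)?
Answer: 0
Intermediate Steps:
f(M, H) = -6*M + H*M
(-7*(-33))*f(0, -1) = (-7*(-33))*(0*(-6 - 1)) = 231*(0*(-7)) = 231*0 = 0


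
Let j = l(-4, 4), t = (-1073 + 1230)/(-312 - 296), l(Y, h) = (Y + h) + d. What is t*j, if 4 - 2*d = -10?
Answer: -1099/608 ≈ -1.8076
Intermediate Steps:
d = 7 (d = 2 - ½*(-10) = 2 + 5 = 7)
l(Y, h) = 7 + Y + h (l(Y, h) = (Y + h) + 7 = 7 + Y + h)
t = -157/608 (t = 157/(-608) = 157*(-1/608) = -157/608 ≈ -0.25822)
j = 7 (j = 7 - 4 + 4 = 7)
t*j = -157/608*7 = -1099/608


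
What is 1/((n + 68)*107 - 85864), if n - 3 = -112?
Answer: -1/90251 ≈ -1.1080e-5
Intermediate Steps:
n = -109 (n = 3 - 112 = -109)
1/((n + 68)*107 - 85864) = 1/((-109 + 68)*107 - 85864) = 1/(-41*107 - 85864) = 1/(-4387 - 85864) = 1/(-90251) = -1/90251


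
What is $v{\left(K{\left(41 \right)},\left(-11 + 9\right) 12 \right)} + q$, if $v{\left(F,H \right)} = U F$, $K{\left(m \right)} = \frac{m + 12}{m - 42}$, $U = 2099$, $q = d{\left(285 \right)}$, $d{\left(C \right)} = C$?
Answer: $-110962$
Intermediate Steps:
$q = 285$
$K{\left(m \right)} = \frac{12 + m}{-42 + m}$
$v{\left(F,H \right)} = 2099 F$
$v{\left(K{\left(41 \right)},\left(-11 + 9\right) 12 \right)} + q = 2099 \frac{12 + 41}{-42 + 41} + 285 = 2099 \frac{1}{-1} \cdot 53 + 285 = 2099 \left(\left(-1\right) 53\right) + 285 = 2099 \left(-53\right) + 285 = -111247 + 285 = -110962$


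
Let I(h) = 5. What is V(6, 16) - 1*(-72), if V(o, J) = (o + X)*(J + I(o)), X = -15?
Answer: -117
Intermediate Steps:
V(o, J) = (-15 + o)*(5 + J) (V(o, J) = (o - 15)*(J + 5) = (-15 + o)*(5 + J))
V(6, 16) - 1*(-72) = (-75 - 15*16 + 5*6 + 16*6) - 1*(-72) = (-75 - 240 + 30 + 96) + 72 = -189 + 72 = -117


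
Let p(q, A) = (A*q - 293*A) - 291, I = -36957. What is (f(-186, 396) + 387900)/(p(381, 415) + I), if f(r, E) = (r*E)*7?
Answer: 31923/182 ≈ 175.40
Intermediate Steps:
f(r, E) = 7*E*r (f(r, E) = (E*r)*7 = 7*E*r)
p(q, A) = -291 - 293*A + A*q (p(q, A) = (-293*A + A*q) - 291 = -291 - 293*A + A*q)
(f(-186, 396) + 387900)/(p(381, 415) + I) = (7*396*(-186) + 387900)/((-291 - 293*415 + 415*381) - 36957) = (-515592 + 387900)/((-291 - 121595 + 158115) - 36957) = -127692/(36229 - 36957) = -127692/(-728) = -127692*(-1/728) = 31923/182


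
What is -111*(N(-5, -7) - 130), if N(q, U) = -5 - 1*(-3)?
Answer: 14652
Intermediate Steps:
N(q, U) = -2 (N(q, U) = -5 + 3 = -2)
-111*(N(-5, -7) - 130) = -111*(-2 - 130) = -111*(-132) = 14652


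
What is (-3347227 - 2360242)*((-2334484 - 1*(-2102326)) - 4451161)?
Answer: 26729898009611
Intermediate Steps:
(-3347227 - 2360242)*((-2334484 - 1*(-2102326)) - 4451161) = -5707469*((-2334484 + 2102326) - 4451161) = -5707469*(-232158 - 4451161) = -5707469*(-4683319) = 26729898009611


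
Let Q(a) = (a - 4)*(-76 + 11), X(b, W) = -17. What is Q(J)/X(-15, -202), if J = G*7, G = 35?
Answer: 15665/17 ≈ 921.47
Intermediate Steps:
J = 245 (J = 35*7 = 245)
Q(a) = 260 - 65*a (Q(a) = (-4 + a)*(-65) = 260 - 65*a)
Q(J)/X(-15, -202) = (260 - 65*245)/(-17) = (260 - 15925)*(-1/17) = -15665*(-1/17) = 15665/17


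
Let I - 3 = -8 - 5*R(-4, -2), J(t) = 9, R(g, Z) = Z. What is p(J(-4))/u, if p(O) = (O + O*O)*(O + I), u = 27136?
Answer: 315/6784 ≈ 0.046433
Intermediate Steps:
I = 5 (I = 3 + (-8 - 5*(-2)) = 3 + (-8 + 10) = 3 + 2 = 5)
p(O) = (5 + O)*(O + O**2) (p(O) = (O + O*O)*(O + 5) = (O + O**2)*(5 + O) = (5 + O)*(O + O**2))
p(J(-4))/u = (9*(5 + 9**2 + 6*9))/27136 = (9*(5 + 81 + 54))*(1/27136) = (9*140)*(1/27136) = 1260*(1/27136) = 315/6784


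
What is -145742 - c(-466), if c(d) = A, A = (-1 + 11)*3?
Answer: -145772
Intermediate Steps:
A = 30 (A = 10*3 = 30)
c(d) = 30
-145742 - c(-466) = -145742 - 1*30 = -145742 - 30 = -145772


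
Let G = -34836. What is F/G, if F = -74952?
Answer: 6246/2903 ≈ 2.1516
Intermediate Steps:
F/G = -74952/(-34836) = -74952*(-1/34836) = 6246/2903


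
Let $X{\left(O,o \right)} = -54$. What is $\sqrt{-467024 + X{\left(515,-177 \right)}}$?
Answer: $i \sqrt{467078} \approx 683.43 i$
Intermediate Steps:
$\sqrt{-467024 + X{\left(515,-177 \right)}} = \sqrt{-467024 - 54} = \sqrt{-467078} = i \sqrt{467078}$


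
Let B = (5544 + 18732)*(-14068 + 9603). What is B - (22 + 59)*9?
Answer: -108393069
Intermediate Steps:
B = -108392340 (B = 24276*(-4465) = -108392340)
B - (22 + 59)*9 = -108392340 - (22 + 59)*9 = -108392340 - 81*9 = -108392340 - 1*729 = -108392340 - 729 = -108393069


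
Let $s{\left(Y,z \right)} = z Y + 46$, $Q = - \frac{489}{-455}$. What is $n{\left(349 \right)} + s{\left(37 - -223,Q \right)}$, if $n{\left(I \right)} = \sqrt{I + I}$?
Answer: $\frac{2278}{7} + \sqrt{698} \approx 351.85$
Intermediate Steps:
$n{\left(I \right)} = \sqrt{2} \sqrt{I}$ ($n{\left(I \right)} = \sqrt{2 I} = \sqrt{2} \sqrt{I}$)
$Q = \frac{489}{455}$ ($Q = \left(-489\right) \left(- \frac{1}{455}\right) = \frac{489}{455} \approx 1.0747$)
$s{\left(Y,z \right)} = 46 + Y z$ ($s{\left(Y,z \right)} = Y z + 46 = 46 + Y z$)
$n{\left(349 \right)} + s{\left(37 - -223,Q \right)} = \sqrt{2} \sqrt{349} + \left(46 + \left(37 - -223\right) \frac{489}{455}\right) = \sqrt{698} + \left(46 + \left(37 + 223\right) \frac{489}{455}\right) = \sqrt{698} + \left(46 + 260 \cdot \frac{489}{455}\right) = \sqrt{698} + \left(46 + \frac{1956}{7}\right) = \sqrt{698} + \frac{2278}{7} = \frac{2278}{7} + \sqrt{698}$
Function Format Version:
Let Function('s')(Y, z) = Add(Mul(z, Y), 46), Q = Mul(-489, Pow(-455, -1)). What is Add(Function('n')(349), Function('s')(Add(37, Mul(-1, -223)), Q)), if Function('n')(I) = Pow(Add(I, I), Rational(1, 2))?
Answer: Add(Rational(2278, 7), Pow(698, Rational(1, 2))) ≈ 351.85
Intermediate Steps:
Function('n')(I) = Mul(Pow(2, Rational(1, 2)), Pow(I, Rational(1, 2))) (Function('n')(I) = Pow(Mul(2, I), Rational(1, 2)) = Mul(Pow(2, Rational(1, 2)), Pow(I, Rational(1, 2))))
Q = Rational(489, 455) (Q = Mul(-489, Rational(-1, 455)) = Rational(489, 455) ≈ 1.0747)
Function('s')(Y, z) = Add(46, Mul(Y, z)) (Function('s')(Y, z) = Add(Mul(Y, z), 46) = Add(46, Mul(Y, z)))
Add(Function('n')(349), Function('s')(Add(37, Mul(-1, -223)), Q)) = Add(Mul(Pow(2, Rational(1, 2)), Pow(349, Rational(1, 2))), Add(46, Mul(Add(37, Mul(-1, -223)), Rational(489, 455)))) = Add(Pow(698, Rational(1, 2)), Add(46, Mul(Add(37, 223), Rational(489, 455)))) = Add(Pow(698, Rational(1, 2)), Add(46, Mul(260, Rational(489, 455)))) = Add(Pow(698, Rational(1, 2)), Add(46, Rational(1956, 7))) = Add(Pow(698, Rational(1, 2)), Rational(2278, 7)) = Add(Rational(2278, 7), Pow(698, Rational(1, 2)))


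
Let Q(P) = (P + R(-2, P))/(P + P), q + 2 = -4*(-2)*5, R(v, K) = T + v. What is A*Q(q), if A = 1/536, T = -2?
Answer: 17/20368 ≈ 0.00083464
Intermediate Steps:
A = 1/536 ≈ 0.0018657
R(v, K) = -2 + v
q = 38 (q = -2 - 4*(-2)*5 = -2 + 8*5 = -2 + 40 = 38)
Q(P) = (-4 + P)/(2*P) (Q(P) = (P + (-2 - 2))/(P + P) = (P - 4)/((2*P)) = (-4 + P)*(1/(2*P)) = (-4 + P)/(2*P))
A*Q(q) = ((½)*(-4 + 38)/38)/536 = ((½)*(1/38)*34)/536 = (1/536)*(17/38) = 17/20368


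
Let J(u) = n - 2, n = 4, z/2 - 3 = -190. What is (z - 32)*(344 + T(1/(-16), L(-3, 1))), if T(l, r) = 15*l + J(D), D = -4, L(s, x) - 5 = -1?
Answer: -1120763/8 ≈ -1.4010e+5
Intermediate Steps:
z = -374 (z = 6 + 2*(-190) = 6 - 380 = -374)
L(s, x) = 4 (L(s, x) = 5 - 1 = 4)
J(u) = 2 (J(u) = 4 - 2 = 2)
T(l, r) = 2 + 15*l (T(l, r) = 15*l + 2 = 2 + 15*l)
(z - 32)*(344 + T(1/(-16), L(-3, 1))) = (-374 - 32)*(344 + (2 + 15/(-16))) = -406*(344 + (2 + 15*(-1/16))) = -406*(344 + (2 - 15/16)) = -406*(344 + 17/16) = -406*5521/16 = -1120763/8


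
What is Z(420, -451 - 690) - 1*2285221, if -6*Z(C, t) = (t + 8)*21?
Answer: -4562511/2 ≈ -2.2813e+6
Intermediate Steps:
Z(C, t) = -28 - 7*t/2 (Z(C, t) = -(t + 8)*21/6 = -(8 + t)*21/6 = -(168 + 21*t)/6 = -28 - 7*t/2)
Z(420, -451 - 690) - 1*2285221 = (-28 - 7*(-451 - 690)/2) - 1*2285221 = (-28 - 7/2*(-1141)) - 2285221 = (-28 + 7987/2) - 2285221 = 7931/2 - 2285221 = -4562511/2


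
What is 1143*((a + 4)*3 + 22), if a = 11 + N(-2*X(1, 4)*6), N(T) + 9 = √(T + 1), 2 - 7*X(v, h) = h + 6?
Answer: 45720 + 3429*√721/7 ≈ 58873.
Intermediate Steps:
X(v, h) = -4/7 - h/7 (X(v, h) = 2/7 - (h + 6)/7 = 2/7 - (6 + h)/7 = 2/7 + (-6/7 - h/7) = -4/7 - h/7)
N(T) = -9 + √(1 + T) (N(T) = -9 + √(T + 1) = -9 + √(1 + T))
a = 2 + √721/7 (a = 11 + (-9 + √(1 - 2*(-4/7 - ⅐*4)*6)) = 11 + (-9 + √(1 - 2*(-4/7 - 4/7)*6)) = 11 + (-9 + √(1 - 2*(-8/7)*6)) = 11 + (-9 + √(1 + (16/7)*6)) = 11 + (-9 + √(1 + 96/7)) = 11 + (-9 + √(103/7)) = 11 + (-9 + √721/7) = 2 + √721/7 ≈ 5.8359)
1143*((a + 4)*3 + 22) = 1143*(((2 + √721/7) + 4)*3 + 22) = 1143*((6 + √721/7)*3 + 22) = 1143*((18 + 3*√721/7) + 22) = 1143*(40 + 3*√721/7) = 45720 + 3429*√721/7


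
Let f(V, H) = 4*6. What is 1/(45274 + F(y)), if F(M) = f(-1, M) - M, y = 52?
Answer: 1/45246 ≈ 2.2101e-5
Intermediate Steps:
f(V, H) = 24
F(M) = 24 - M
1/(45274 + F(y)) = 1/(45274 + (24 - 1*52)) = 1/(45274 + (24 - 52)) = 1/(45274 - 28) = 1/45246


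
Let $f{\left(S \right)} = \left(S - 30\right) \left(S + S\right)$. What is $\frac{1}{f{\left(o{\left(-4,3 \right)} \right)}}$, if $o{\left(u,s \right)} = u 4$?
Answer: $\frac{1}{1472} \approx 0.00067935$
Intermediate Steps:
$o{\left(u,s \right)} = 4 u$
$f{\left(S \right)} = 2 S \left(-30 + S\right)$ ($f{\left(S \right)} = \left(S - 30\right) 2 S = \left(-30 + S\right) 2 S = 2 S \left(-30 + S\right)$)
$\frac{1}{f{\left(o{\left(-4,3 \right)} \right)}} = \frac{1}{2 \cdot 4 \left(-4\right) \left(-30 + 4 \left(-4\right)\right)} = \frac{1}{2 \left(-16\right) \left(-30 - 16\right)} = \frac{1}{2 \left(-16\right) \left(-46\right)} = \frac{1}{1472}$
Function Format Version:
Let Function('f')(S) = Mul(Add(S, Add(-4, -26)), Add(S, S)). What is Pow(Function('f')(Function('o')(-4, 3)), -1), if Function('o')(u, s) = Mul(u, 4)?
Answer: Rational(1, 1472) ≈ 0.00067935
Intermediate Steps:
Function('o')(u, s) = Mul(4, u)
Function('f')(S) = Mul(2, S, Add(-30, S)) (Function('f')(S) = Mul(Add(S, -30), Mul(2, S)) = Mul(Add(-30, S), Mul(2, S)) = Mul(2, S, Add(-30, S)))
Pow(Function('f')(Function('o')(-4, 3)), -1) = Pow(Mul(2, Mul(4, -4), Add(-30, Mul(4, -4))), -1) = Pow(Mul(2, -16, Add(-30, -16)), -1) = Pow(Mul(2, -16, -46), -1) = Pow(1472, -1) = Rational(1, 1472)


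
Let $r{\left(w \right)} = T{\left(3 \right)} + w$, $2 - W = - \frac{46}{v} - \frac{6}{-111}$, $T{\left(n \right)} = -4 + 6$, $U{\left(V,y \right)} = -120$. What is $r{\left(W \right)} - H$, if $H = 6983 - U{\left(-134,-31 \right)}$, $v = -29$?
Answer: $- \frac{7618987}{1073} \approx -7100.6$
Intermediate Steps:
$T{\left(n \right)} = 2$
$W = \frac{386}{1073}$ ($W = 2 - \left(- \frac{46}{-29} - \frac{6}{-111}\right) = 2 - \left(\left(-46\right) \left(- \frac{1}{29}\right) - - \frac{2}{37}\right) = 2 - \left(\frac{46}{29} + \frac{2}{37}\right) = 2 - \frac{1760}{1073} = \frac{386}{1073} \approx 0.35974$)
$H = 7103$ ($H = 6983 - -120 = 6983 + 120 = 7103$)
$r{\left(w \right)} = 2 + w$
$r{\left(W \right)} - H = \left(2 + \frac{386}{1073}\right) - 7103 = \frac{2532}{1073} - 7103 = - \frac{7618987}{1073}$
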